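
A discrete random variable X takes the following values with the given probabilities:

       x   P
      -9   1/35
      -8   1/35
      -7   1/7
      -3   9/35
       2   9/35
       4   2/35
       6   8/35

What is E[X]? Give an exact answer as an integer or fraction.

-1/7

E[X] = (1/35)·(-9) + (1/35)·(-8) + (1/7)·(-7) + (9/35)·(-3) + (9/35)·2 + (2/35)·4 + (8/35)·6
     = -1/7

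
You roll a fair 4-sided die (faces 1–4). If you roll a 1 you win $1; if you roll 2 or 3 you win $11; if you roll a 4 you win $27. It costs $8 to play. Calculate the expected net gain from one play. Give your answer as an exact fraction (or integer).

E[payout] = (1/4)·1 + (1/2)·11 + (1/4)·27 = 25/2
Expected profit = 25/2 − 8 = 9/2

9/2 dollars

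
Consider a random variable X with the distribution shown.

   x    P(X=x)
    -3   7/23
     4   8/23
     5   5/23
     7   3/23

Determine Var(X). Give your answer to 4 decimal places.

13.9887

E[X] = (7/23)·(-3) + (8/23)·4 + (5/23)·5 + (3/23)·7 = 57/23
E[X²] = (7/23)·9 + (8/23)·16 + (5/23)·25 + (3/23)·49 = 463/23
Var(X) = 463/23 − (57/23)² = 7400/529 ≈ 13.9887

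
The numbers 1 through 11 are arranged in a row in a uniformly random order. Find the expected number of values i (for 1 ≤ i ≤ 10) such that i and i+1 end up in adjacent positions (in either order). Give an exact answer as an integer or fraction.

For each i ∈ {1,…,10}, let Xᵢ = 1 if i and i+1 are adjacent. P(Xᵢ=1) = 2·(11−1)!/11! = 2/11.
By linearity, E[ΣXᵢ] = (10)·(2/11) = 20/11.

20/11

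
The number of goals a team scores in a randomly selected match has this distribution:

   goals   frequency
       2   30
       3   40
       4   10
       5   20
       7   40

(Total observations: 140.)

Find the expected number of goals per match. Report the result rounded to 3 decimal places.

4.286

Total = 140, so P(goals=2) = 30/140, etc.
E[X] = (3/14)·2 + (2/7)·3 + (1/14)·4 + (1/7)·5 + (2/7)·7
     = 30/7 ≈ 4.286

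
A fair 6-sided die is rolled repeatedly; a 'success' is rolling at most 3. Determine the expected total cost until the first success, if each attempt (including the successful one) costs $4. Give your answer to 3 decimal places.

$8.000

E[#attempts] = 1/p = 2; E[cost] = 4·2 = 8.
≈ 8.000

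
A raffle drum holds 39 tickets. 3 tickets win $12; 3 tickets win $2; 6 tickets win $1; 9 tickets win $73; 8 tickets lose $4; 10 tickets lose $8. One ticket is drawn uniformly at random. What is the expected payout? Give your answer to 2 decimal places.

E[payout] = (3/39)·12 + (3/39)·2 + (6/39)·1 + (9/39)·73 + (8/39)·(-4) + (10/39)·(-8) = 593/39
≈ $15.21

$15.21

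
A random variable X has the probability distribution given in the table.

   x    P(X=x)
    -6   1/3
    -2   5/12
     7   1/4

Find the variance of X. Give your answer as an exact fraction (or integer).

E[X] = (1/3)·(-6) + (5/12)·(-2) + (1/4)·7 = -13/12
E[X²] = (1/3)·36 + (5/12)·4 + (1/4)·49 = 311/12
Var(X) = 311/12 − (-13/12)² = 3563/144

3563/144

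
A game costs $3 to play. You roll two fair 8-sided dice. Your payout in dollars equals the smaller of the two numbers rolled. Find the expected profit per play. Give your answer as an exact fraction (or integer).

Distribution of the smaller of the two numbers rolled: 1 w.p. 15/64, 2 w.p. 13/64, 3 w.p. 11/64, 4 w.p. 9/64, 5 w.p. 7/64, 6 w.p. 5/64, …
E[payout] = (15/64)·1 + (13/64)·2 + (11/64)·3 + (9/64)·4 + (7/64)·5 + (5/64)·6 + (3/64)·7 + (1/64)·8 = 51/16
Expected profit = 51/16 − 3 = 3/16

3/16 dollars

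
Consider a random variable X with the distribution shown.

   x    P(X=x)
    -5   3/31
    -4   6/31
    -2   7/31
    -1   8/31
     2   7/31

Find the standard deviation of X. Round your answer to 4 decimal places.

E[X] = -47/31, E[X²] = 235/31
Var(X) = E[X²] − (E[X])² = 235/31 − 2209/961 = 5076/961
SD(X) = √(5076/961) ≈ 2.2983

2.2983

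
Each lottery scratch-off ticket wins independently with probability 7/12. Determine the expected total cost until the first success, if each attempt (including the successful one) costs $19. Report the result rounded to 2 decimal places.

E[#attempts] = 1/p = 12/7; E[cost] = 19·12/7 = 228/7.
≈ 32.57

$32.57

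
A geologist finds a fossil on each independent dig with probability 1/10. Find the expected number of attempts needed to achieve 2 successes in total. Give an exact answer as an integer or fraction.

20

By linearity (sum of 2 independent geometric waits), E[trials] = 2/p = 2/(1/10) = 20.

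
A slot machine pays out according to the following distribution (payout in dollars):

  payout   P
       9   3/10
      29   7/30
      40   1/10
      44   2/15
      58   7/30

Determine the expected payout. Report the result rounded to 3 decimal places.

$32.867

E[X] = (3/10)·9 + (7/30)·29 + (1/10)·40 + (2/15)·44 + (7/30)·58
     = 493/15 ≈ 32.867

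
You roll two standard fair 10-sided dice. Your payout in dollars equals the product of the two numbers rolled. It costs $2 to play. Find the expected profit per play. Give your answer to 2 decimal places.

$28.25

Distribution of the product of the two numbers rolled: 1 w.p. 1/100, 2 w.p. 1/50, 3 w.p. 1/50, 4 w.p. 3/100, 5 w.p. 1/50, 6 w.p. 1/25, …
E[payout] = (1/100)·1 + (1/50)·2 + (1/50)·3 + (3/100)·4 + (1/50)·5 + (1/25)·6 + (1/50)·7 + (1/25)·8 + (3/100)·9 + (1/25)·10 + (1/25)·12 + (1/50)·14 + (1/50)·15 + (3/100)·16 + (1/25)·18 + (1/25)·20 + (1/50)·21 + (1/25)·24 + (1/100)·25 + (1/50)·27 + (1/50)·28 + (1/25)·30 + (1/50)·32 + (1/50)·35 + (3/100)·36 + (1/25)·40 + (1/50)·42 + (1/50)·45 + (1/50)·48 + (1/100)·49 + (1/50)·50 + (1/50)·54 + (1/50)·56 + (1/50)·60 + (1/50)·63 + (1/100)·64 + (1/50)·70 + (1/50)·72 + (1/50)·80 + (1/100)·81 + (1/50)·90 + (1/100)·100 = 121/4
Expected profit = 121/4 − 2 = 113/4 ≈ $28.25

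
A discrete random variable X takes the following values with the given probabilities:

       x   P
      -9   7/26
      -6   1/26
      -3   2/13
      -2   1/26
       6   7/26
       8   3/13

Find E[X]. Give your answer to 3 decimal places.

E[X] = (7/26)·(-9) + (1/26)·(-6) + (2/13)·(-3) + (1/26)·(-2) + (7/26)·6 + (3/13)·8
     = 7/26 ≈ 0.269

0.269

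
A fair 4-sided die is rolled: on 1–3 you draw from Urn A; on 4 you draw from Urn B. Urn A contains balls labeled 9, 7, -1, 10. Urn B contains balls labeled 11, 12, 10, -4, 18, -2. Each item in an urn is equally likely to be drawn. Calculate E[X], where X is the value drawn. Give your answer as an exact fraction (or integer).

105/16

E[X | Urn A] = (9 + 7 − 1 + 10)/4 = 25/4
E[X | Urn B] = (11 + 12 + 10 − 4 + 18 − 2)/6 = 15/2
E[X] = (3/4)·25/4 + (1/4)·15/2 = 105/16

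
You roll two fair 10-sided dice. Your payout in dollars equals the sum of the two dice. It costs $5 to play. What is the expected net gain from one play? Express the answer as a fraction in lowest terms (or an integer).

$6

Distribution of the sum of the two dice: 2 w.p. 1/100, 3 w.p. 1/50, 4 w.p. 3/100, 5 w.p. 1/25, 6 w.p. 1/20, 7 w.p. 3/50, …
E[payout] = (1/100)·2 + (1/50)·3 + (3/100)·4 + (1/25)·5 + (1/20)·6 + (3/50)·7 + (7/100)·8 + (2/25)·9 + (9/100)·10 + (1/10)·11 + (9/100)·12 + (2/25)·13 + (7/100)·14 + (3/50)·15 + (1/20)·16 + (1/25)·17 + (3/100)·18 + (1/50)·19 + (1/100)·20 = 11
Expected profit = 11 − 5 = 6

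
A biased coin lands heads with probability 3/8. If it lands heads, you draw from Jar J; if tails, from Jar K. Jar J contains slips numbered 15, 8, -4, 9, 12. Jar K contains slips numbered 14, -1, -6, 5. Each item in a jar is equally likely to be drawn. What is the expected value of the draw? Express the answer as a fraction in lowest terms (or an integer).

39/8

E[X | Jar J] = (15 + 8 − 4 + 9 + 12)/5 = 8
E[X | Jar K] = (14 − 1 − 6 + 5)/4 = 3
E[X] = (3/8)·8 + (5/8)·3 = 39/8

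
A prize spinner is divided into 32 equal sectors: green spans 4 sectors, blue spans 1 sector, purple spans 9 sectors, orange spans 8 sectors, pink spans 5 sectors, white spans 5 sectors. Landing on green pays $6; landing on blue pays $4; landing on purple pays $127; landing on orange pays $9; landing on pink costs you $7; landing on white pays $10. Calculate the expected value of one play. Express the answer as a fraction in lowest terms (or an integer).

629/16 dollars

E[payout] = (4/32)·6 + (1/32)·4 + (9/32)·127 + (8/32)·9 + (5/32)·(-7) + (5/32)·10 = 629/16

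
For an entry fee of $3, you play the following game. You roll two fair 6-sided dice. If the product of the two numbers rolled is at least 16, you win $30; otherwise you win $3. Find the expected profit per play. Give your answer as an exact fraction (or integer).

E[payout] = (25/36)·3 + (11/36)·30 = 45/4
Expected profit = 45/4 − 3 = 33/4

33/4 dollars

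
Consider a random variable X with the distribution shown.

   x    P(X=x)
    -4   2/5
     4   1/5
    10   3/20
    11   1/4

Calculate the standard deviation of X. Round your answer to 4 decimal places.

6.5534

E[X] = 69/20, E[X²] = 1097/20
Var(X) = E[X²] − (E[X])² = 1097/20 − 4761/400 = 17179/400
SD(X) = √(17179/400) ≈ 6.5534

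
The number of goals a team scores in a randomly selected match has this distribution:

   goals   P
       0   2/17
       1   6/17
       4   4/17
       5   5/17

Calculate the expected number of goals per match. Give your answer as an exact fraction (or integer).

E[X] = (2/17)·0 + (6/17)·1 + (4/17)·4 + (5/17)·5
     = 47/17

47/17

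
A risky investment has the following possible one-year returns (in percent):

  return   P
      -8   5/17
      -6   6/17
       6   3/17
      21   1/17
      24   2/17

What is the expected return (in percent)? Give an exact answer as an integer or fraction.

E[X] = (5/17)·(-8) + (6/17)·(-6) + (3/17)·6 + (1/17)·21 + (2/17)·24
     = 11/17

11/17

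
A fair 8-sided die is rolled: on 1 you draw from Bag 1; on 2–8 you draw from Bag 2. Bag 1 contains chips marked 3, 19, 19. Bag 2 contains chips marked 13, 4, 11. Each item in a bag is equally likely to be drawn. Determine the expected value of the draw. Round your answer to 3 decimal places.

9.875

E[X | Bag 1] = (3 + 19 + 19)/3 = 41/3
E[X | Bag 2] = (13 + 4 + 11)/3 = 28/3
E[X] = (1/8)·41/3 + (7/8)·28/3 = 79/8 ≈ 9.875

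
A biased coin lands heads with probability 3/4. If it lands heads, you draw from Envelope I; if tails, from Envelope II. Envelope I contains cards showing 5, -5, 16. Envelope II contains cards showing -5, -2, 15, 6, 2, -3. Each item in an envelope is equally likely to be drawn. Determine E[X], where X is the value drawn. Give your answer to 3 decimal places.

E[X | Envelope I] = (5 − 5 + 16)/3 = 16/3
E[X | Envelope II] = (-5 − 2 + 15 + 6 + 2 − 3)/6 = 13/6
E[X] = (3/4)·16/3 + (1/4)·13/6 = 109/24 ≈ 4.542

4.542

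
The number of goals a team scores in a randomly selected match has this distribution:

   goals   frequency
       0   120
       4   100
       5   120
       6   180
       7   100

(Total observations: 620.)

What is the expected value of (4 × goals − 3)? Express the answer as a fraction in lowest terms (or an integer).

Total = 620, so P(goals=0) = 120/620, etc.
E[4x-3] = (6/31)·(-3) + (5/31)·13 + (6/31)·17 + (9/31)·21 + (5/31)·25
     = 463/31

463/31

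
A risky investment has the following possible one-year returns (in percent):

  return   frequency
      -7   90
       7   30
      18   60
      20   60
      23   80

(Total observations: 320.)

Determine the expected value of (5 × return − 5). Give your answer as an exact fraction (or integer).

Total = 320, so P(return=-7) = 90/320, etc.
E[5x-5] = (9/32)·(-40) + (3/32)·30 + (3/16)·85 + (3/16)·95 + (1/4)·110
     = 845/16

845/16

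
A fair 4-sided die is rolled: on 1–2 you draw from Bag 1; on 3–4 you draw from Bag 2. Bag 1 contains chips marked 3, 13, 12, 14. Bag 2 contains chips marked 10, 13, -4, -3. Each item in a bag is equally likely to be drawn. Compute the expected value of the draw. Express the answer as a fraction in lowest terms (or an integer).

29/4

E[X | Bag 1] = (3 + 13 + 12 + 14)/4 = 21/2
E[X | Bag 2] = (10 + 13 − 4 − 3)/4 = 4
E[X] = (1/2)·21/2 + (1/2)·4 = 29/4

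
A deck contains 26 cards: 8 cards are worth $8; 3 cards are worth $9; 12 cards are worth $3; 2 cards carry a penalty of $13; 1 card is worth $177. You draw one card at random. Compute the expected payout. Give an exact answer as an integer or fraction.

139/13 dollars

E[payout] = (8/26)·8 + (3/26)·9 + (12/26)·3 + (2/26)·(-13) + (1/26)·177 = 139/13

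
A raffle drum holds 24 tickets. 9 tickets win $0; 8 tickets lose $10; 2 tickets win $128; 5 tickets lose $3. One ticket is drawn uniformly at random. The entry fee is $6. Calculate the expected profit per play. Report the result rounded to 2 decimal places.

$0.71

E[payout] = (9/24)·0 + (8/24)·(-10) + (2/24)·128 + (5/24)·(-3) = 161/24
Expected profit = 161/24 − 6 = 17/24 ≈ $0.71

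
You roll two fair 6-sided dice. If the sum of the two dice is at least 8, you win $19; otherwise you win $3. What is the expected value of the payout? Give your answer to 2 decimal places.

E[payout] = (7/12)·3 + (5/12)·19 = 29/3
≈ $9.67

$9.67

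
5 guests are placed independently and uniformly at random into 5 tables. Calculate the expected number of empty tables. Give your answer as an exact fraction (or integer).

1024/625

Let Xⱼ=1 if table j is empty. P(Xⱼ=1) = ((5-1)/5)^5 = 1024/3125.
By linearity, E[#empty] = 5·1024/3125 = 1024/625.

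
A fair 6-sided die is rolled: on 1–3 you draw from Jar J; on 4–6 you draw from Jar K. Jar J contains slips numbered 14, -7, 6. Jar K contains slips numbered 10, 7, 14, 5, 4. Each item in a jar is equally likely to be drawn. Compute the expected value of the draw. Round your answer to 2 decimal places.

6.17

E[X | Jar J] = (14 − 7 + 6)/3 = 13/3
E[X | Jar K] = (10 + 7 + 14 + 5 + 4)/5 = 8
E[X] = (1/2)·13/3 + (1/2)·8 = 37/6 ≈ 6.17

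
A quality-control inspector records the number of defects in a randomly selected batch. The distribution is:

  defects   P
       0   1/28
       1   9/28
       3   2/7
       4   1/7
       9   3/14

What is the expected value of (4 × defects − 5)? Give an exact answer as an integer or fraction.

E[4x-5] = (1/28)·(-5) + (9/28)·(-1) + (2/7)·7 + (1/7)·11 + (3/14)·31
     = 68/7

68/7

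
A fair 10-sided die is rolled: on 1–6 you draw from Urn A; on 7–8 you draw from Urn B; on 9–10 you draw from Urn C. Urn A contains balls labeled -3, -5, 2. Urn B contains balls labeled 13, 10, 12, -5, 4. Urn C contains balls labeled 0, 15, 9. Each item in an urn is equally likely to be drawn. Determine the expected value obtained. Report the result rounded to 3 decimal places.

1.760

E[X | Urn A] = (-3 − 5 + 2)/3 = -2
E[X | Urn B] = (13 + 10 + 12 − 5 + 4)/5 = 34/5
E[X | Urn C] = (0 + 15 + 9)/3 = 8
E[X] = (3/5)·(-2) + (1/5)·34/5 + (1/5)·8 = 44/25 ≈ 1.760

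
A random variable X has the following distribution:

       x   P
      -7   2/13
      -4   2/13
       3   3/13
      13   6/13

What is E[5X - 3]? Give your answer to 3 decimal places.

E[5x-3] = (2/13)·(-38) + (2/13)·(-23) + (3/13)·12 + (6/13)·62
     = 22 ≈ 22.000

22.000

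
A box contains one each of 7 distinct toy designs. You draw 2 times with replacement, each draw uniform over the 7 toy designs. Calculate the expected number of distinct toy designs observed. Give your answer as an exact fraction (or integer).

13/7

Let Xⱼ=1 if type j appears at least once. P(Xⱼ=1) = 1 − ((7−1)/7)^2 = 13/49.
E[#distinct] = 7·13/49 = 13/7.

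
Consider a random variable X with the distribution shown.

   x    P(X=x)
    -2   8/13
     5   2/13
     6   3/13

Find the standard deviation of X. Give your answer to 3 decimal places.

3.710

E[X] = 12/13, E[X²] = 190/13
Var(X) = E[X²] − (E[X])² = 190/13 − 144/169 = 2326/169
SD(X) = √(2326/169) ≈ 3.710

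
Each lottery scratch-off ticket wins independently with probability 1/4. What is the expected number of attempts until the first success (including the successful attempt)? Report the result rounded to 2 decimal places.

For a geometric distribution, E[trials] = 1/p = 1/(1/4) = 4.
≈ 4.00

4.00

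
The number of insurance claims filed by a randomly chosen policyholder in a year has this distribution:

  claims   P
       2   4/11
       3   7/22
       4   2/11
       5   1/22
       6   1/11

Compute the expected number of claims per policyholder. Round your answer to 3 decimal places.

E[X] = (4/11)·2 + (7/22)·3 + (2/11)·4 + (1/22)·5 + (1/11)·6
     = 35/11 ≈ 3.182

3.182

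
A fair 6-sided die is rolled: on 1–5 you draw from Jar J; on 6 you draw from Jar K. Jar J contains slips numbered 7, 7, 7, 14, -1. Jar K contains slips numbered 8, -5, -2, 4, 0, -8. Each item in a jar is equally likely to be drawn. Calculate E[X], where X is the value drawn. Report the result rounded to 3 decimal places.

E[X | Jar J] = (7 + 7 + 7 + 14 − 1)/5 = 34/5
E[X | Jar K] = (8 − 5 − 2 + 4 + 0 − 8)/6 = -1/2
E[X] = (5/6)·34/5 + (1/6)·(-1/2) = 67/12 ≈ 5.583

5.583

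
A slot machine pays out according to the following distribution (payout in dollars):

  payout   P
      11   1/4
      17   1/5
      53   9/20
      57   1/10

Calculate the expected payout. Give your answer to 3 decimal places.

E[X] = (1/4)·11 + (1/5)·17 + (9/20)·53 + (1/10)·57
     = 357/10 ≈ 35.700

$35.700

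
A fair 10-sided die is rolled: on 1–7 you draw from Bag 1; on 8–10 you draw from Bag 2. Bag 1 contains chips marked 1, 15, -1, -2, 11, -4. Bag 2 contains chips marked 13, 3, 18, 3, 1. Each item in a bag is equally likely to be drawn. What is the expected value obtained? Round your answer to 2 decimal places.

4.61

E[X | Bag 1] = (1 + 15 − 1 − 2 + 11 − 4)/6 = 10/3
E[X | Bag 2] = (13 + 3 + 18 + 3 + 1)/5 = 38/5
E[X] = (7/10)·10/3 + (3/10)·38/5 = 346/75 ≈ 4.61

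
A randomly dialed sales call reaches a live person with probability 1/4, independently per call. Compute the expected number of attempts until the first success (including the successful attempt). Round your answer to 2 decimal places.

For a geometric distribution, E[trials] = 1/p = 1/(1/4) = 4.
≈ 4.00

4.00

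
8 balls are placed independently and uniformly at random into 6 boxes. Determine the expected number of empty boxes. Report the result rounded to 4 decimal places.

Let Xⱼ=1 if box j is empty. P(Xⱼ=1) = ((6-1)/6)^8 = 390625/1679616.
By linearity, E[#empty] = 6·390625/1679616 = 390625/279936.
≈ 1.3954

1.3954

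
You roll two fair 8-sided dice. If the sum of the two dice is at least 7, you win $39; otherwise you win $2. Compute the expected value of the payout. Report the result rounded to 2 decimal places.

$30.33

E[payout] = (15/64)·2 + (49/64)·39 = 1941/64
≈ $30.33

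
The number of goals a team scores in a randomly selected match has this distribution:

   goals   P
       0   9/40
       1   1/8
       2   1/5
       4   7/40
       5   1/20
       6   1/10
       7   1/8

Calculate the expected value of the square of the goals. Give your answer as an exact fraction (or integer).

147/10

E[X²] = (9/40)·0 + (1/8)·1 + (1/5)·4 + (7/40)·16 + (1/20)·25 + (1/10)·36 + (1/8)·49
     = 147/10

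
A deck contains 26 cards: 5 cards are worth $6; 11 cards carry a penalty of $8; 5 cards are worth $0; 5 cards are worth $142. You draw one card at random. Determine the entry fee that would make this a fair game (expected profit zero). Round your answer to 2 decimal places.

E[payout] = (5/26)·6 + (11/26)·(-8) + (5/26)·0 + (5/26)·142 = 326/13
Fair fee = E[payout] = 326/13 ≈ $25.08

$25.08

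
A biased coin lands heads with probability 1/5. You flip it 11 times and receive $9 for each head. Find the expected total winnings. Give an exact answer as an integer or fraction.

E[#heads] = 11·1/5 = 11/5 (linearity over flips).
E[winnings] = 9·11/5 = 99/5.

99/5 dollars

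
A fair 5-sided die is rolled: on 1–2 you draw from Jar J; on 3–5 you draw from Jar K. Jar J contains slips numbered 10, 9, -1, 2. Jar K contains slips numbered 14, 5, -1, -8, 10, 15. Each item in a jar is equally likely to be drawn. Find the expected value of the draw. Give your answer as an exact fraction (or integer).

E[X | Jar J] = (10 + 9 − 1 + 2)/4 = 5
E[X | Jar K] = (14 + 5 − 1 − 8 + 10 + 15)/6 = 35/6
E[X] = (2/5)·5 + (3/5)·35/6 = 11/2

11/2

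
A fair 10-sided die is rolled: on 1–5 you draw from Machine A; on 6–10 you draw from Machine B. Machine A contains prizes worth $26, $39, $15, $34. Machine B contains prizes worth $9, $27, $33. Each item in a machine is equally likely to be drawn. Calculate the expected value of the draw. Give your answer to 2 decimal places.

$25.75

E[X | Machine A] = (26 + 39 + 15 + 34)/4 = 57/2
E[X | Machine B] = (9 + 27 + 33)/3 = 23
E[X] = (1/2)·57/2 + (1/2)·23 = 103/4 ≈ 25.75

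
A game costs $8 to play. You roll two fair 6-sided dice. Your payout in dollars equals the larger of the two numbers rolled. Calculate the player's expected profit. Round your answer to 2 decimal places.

Distribution of the larger of the two numbers rolled: 1 w.p. 1/36, 2 w.p. 1/12, 3 w.p. 5/36, 4 w.p. 7/36, 5 w.p. 1/4, 6 w.p. 11/36
E[payout] = (1/36)·1 + (1/12)·2 + (5/36)·3 + (7/36)·4 + (1/4)·5 + (11/36)·6 = 161/36
Expected profit = 161/36 − 8 = -127/36 ≈ -$3.53

-$3.53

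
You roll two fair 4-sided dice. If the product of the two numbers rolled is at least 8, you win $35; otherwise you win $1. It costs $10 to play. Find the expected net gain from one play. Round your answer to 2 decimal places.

$3.75

E[payout] = (5/8)·1 + (3/8)·35 = 55/4
Expected profit = 55/4 − 10 = 15/4 ≈ $3.75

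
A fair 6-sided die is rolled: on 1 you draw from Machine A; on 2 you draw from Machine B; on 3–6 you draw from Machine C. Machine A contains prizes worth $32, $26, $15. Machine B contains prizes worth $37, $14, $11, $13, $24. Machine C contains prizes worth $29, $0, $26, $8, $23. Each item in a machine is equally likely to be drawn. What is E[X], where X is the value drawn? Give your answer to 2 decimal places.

E[X | Machine A] = (32 + 26 + 15)/3 = 73/3
E[X | Machine B] = (37 + 14 + 11 + 13 + 24)/5 = 99/5
E[X | Machine C] = (29 + 0 + 26 + 8 + 23)/5 = 86/5
E[X] = (1/6)·73/3 + (1/6)·99/5 + (2/3)·86/5 = 847/45 ≈ 18.82

$18.82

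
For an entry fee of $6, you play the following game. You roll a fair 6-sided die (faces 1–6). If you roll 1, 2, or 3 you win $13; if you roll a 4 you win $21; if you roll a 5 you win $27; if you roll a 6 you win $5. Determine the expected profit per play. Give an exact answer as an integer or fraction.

28/3 dollars

E[payout] = (1/6)·5 + (1/2)·13 + (1/6)·21 + (1/6)·27 = 46/3
Expected profit = 46/3 − 6 = 28/3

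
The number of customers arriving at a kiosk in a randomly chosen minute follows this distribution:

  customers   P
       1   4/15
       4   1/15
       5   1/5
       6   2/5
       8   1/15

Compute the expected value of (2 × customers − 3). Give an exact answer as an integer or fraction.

89/15

E[2x-3] = (4/15)·(-1) + (1/15)·5 + (1/5)·7 + (2/5)·9 + (1/15)·13
     = 89/15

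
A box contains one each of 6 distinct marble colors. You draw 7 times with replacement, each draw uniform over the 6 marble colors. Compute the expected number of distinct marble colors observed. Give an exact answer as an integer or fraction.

201811/46656

Let Xⱼ=1 if type j appears at least once. P(Xⱼ=1) = 1 − ((6−1)/6)^7 = 201811/279936.
E[#distinct] = 6·201811/279936 = 201811/46656.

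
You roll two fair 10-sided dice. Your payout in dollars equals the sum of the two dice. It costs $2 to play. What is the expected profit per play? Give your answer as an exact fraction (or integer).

$9

Distribution of the sum of the two dice: 2 w.p. 1/100, 3 w.p. 1/50, 4 w.p. 3/100, 5 w.p. 1/25, 6 w.p. 1/20, 7 w.p. 3/50, …
E[payout] = (1/100)·2 + (1/50)·3 + (3/100)·4 + (1/25)·5 + (1/20)·6 + (3/50)·7 + (7/100)·8 + (2/25)·9 + (9/100)·10 + (1/10)·11 + (9/100)·12 + (2/25)·13 + (7/100)·14 + (3/50)·15 + (1/20)·16 + (1/25)·17 + (3/100)·18 + (1/50)·19 + (1/100)·20 = 11
Expected profit = 11 − 2 = 9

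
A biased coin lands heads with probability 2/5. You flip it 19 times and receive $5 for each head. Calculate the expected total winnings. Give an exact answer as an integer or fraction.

$38

E[#heads] = 19·2/5 = 38/5 (linearity over flips).
E[winnings] = 5·38/5 = 38.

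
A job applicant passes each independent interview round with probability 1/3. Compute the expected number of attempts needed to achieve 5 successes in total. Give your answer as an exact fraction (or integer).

15

By linearity (sum of 5 independent geometric waits), E[trials] = 5/p = 5/(1/3) = 15.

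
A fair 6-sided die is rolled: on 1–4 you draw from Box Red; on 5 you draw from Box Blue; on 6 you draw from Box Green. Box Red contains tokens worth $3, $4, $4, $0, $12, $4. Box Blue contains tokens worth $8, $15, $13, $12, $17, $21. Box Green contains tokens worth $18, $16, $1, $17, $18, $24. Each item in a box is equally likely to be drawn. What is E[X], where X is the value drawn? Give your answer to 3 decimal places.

$8.000

E[X | Box Red] = (3 + 4 + 4 + 0 + 12 + 4)/6 = 9/2
E[X | Box Blue] = (8 + 15 + 13 + 12 + 17 + 21)/6 = 43/3
E[X | Box Green] = (18 + 16 + 1 + 17 + 18 + 24)/6 = 47/3
E[X] = (2/3)·9/2 + (1/6)·43/3 + (1/6)·47/3 = 8 ≈ 8.000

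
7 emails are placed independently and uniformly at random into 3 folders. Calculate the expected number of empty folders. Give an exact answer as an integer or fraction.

128/729

Let Xⱼ=1 if folder j is empty. P(Xⱼ=1) = ((3-1)/3)^7 = 128/2187.
By linearity, E[#empty] = 3·128/2187 = 128/729.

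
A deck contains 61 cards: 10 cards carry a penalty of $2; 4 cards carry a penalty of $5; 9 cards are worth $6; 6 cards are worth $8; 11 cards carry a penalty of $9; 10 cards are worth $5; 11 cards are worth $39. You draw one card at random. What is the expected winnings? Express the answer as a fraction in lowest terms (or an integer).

442/61 dollars

E[payout] = (10/61)·(-2) + (4/61)·(-5) + (9/61)·6 + (6/61)·8 + (11/61)·(-9) + (10/61)·5 + (11/61)·39 = 442/61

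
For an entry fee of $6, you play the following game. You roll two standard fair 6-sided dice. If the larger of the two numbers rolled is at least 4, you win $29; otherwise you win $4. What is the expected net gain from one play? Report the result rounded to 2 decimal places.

E[payout] = (1/4)·4 + (3/4)·29 = 91/4
Expected profit = 91/4 − 6 = 67/4 ≈ $16.75

$16.75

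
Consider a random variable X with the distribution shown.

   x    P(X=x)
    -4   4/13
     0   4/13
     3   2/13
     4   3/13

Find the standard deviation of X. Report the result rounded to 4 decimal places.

3.1585

E[X] = 2/13, E[X²] = 10
Var(X) = E[X²] − (E[X])² = 10 − 4/169 = 1686/169
SD(X) = √(1686/169) ≈ 3.1585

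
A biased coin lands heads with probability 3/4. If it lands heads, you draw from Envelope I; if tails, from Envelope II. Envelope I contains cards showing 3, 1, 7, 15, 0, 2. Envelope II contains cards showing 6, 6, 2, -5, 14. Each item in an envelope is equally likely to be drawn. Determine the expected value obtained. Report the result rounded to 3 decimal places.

4.650

E[X | Envelope I] = (3 + 1 + 7 + 15 + 0 + 2)/6 = 14/3
E[X | Envelope II] = (6 + 6 + 2 − 5 + 14)/5 = 23/5
E[X] = (3/4)·14/3 + (1/4)·23/5 = 93/20 ≈ 4.650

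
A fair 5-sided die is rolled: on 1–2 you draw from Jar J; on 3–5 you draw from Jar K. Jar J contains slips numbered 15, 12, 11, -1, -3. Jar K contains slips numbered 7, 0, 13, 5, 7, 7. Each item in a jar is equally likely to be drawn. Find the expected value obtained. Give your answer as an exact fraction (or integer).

E[X | Jar J] = (15 + 12 + 11 − 1 − 3)/5 = 34/5
E[X | Jar K] = (7 + 0 + 13 + 5 + 7 + 7)/6 = 13/2
E[X] = (2/5)·34/5 + (3/5)·13/2 = 331/50

331/50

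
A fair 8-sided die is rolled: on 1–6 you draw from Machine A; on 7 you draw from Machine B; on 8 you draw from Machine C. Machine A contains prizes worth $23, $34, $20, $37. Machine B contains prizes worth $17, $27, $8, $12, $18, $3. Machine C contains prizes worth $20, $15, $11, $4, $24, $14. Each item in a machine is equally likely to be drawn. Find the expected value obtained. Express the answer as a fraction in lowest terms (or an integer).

E[X | Machine A] = (23 + 34 + 20 + 37)/4 = 57/2
E[X | Machine B] = (17 + 27 + 8 + 12 + 18 + 3)/6 = 85/6
E[X | Machine C] = (20 + 15 + 11 + 4 + 24 + 14)/6 = 44/3
E[X] = (3/4)·57/2 + (1/8)·85/6 + (1/8)·44/3 = 1199/48

1199/48 dollars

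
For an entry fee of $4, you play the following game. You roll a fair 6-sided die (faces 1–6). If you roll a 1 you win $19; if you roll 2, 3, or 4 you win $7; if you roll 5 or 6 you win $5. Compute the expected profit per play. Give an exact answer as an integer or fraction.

13/3 dollars

E[payout] = (1/3)·5 + (1/2)·7 + (1/6)·19 = 25/3
Expected profit = 25/3 − 4 = 13/3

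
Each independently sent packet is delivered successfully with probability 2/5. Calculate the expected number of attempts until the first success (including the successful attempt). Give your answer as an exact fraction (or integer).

5/2

For a geometric distribution, E[trials] = 1/p = 1/(2/5) = 5/2.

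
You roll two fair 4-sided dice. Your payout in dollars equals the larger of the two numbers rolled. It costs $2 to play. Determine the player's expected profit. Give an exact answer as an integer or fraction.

Distribution of the larger of the two numbers rolled: 1 w.p. 1/16, 2 w.p. 3/16, 3 w.p. 5/16, 4 w.p. 7/16
E[payout] = (1/16)·1 + (3/16)·2 + (5/16)·3 + (7/16)·4 = 25/8
Expected profit = 25/8 − 2 = 9/8

9/8 dollars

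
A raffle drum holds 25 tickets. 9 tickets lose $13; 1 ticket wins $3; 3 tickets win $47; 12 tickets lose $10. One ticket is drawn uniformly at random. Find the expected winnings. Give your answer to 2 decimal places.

E[payout] = (9/25)·(-13) + (1/25)·3 + (3/25)·47 + (12/25)·(-10) = -93/25
≈ -$3.72

-$3.72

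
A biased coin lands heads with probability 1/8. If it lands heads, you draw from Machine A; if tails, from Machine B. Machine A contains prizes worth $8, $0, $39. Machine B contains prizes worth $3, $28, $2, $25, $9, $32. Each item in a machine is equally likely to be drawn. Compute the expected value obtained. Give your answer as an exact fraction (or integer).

E[X | Machine A] = (8 + 0 + 39)/3 = 47/3
E[X | Machine B] = (3 + 28 + 2 + 25 + 9 + 32)/6 = 33/2
E[X] = (1/8)·47/3 + (7/8)·33/2 = 787/48

787/48 dollars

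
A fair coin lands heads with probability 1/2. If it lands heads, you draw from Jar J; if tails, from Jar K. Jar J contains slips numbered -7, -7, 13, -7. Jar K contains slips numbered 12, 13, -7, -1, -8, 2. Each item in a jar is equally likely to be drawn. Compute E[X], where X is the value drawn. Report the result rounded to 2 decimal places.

-0.08

E[X | Jar J] = (-7 − 7 + 13 − 7)/4 = -2
E[X | Jar K] = (12 + 13 − 7 − 1 − 8 + 2)/6 = 11/6
E[X] = (1/2)·(-2) + (1/2)·11/6 = -1/12 ≈ -0.08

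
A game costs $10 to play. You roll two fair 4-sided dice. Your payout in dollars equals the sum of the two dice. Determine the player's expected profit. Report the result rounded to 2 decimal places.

-$5.00

Distribution of the sum of the two dice: 2 w.p. 1/16, 3 w.p. 1/8, 4 w.p. 3/16, 5 w.p. 1/4, 6 w.p. 3/16, 7 w.p. 1/8, …
E[payout] = (1/16)·2 + (1/8)·3 + (3/16)·4 + (1/4)·5 + (3/16)·6 + (1/8)·7 + (1/16)·8 = 5
Expected profit = 5 − 10 = -5 ≈ -$5.00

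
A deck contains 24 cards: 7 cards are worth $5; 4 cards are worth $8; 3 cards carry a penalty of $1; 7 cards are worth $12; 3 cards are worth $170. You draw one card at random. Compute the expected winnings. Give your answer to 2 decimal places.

$27.42

E[payout] = (7/24)·5 + (4/24)·8 + (3/24)·(-1) + (7/24)·12 + (3/24)·170 = 329/12
≈ $27.42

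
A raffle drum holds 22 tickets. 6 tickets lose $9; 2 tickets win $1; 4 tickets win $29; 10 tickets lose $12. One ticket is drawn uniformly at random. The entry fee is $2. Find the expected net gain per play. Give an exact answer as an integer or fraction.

-50/11 dollars

E[payout] = (6/22)·(-9) + (2/22)·1 + (4/22)·29 + (10/22)·(-12) = -28/11
Expected profit = -28/11 − 2 = -50/11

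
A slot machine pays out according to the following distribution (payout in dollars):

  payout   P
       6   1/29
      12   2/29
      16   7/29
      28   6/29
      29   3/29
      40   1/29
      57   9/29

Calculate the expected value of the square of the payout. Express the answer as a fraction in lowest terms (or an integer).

40184/29

E[X²] = (1/29)·36 + (2/29)·144 + (7/29)·256 + (6/29)·784 + (3/29)·841 + (1/29)·1600 + (9/29)·3249
     = 40184/29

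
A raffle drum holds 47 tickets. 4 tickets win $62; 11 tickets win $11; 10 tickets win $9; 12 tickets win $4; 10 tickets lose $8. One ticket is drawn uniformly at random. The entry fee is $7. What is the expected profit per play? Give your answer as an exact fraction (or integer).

E[payout] = (4/47)·62 + (11/47)·11 + (10/47)·9 + (12/47)·4 + (10/47)·(-8) = 427/47
Expected profit = 427/47 − 7 = 98/47

98/47 dollars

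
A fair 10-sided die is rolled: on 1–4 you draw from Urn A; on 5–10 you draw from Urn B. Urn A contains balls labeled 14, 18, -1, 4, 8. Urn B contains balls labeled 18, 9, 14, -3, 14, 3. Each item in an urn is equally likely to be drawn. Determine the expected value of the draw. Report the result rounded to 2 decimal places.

E[X | Urn A] = (14 + 18 − 1 + 4 + 8)/5 = 43/5
E[X | Urn B] = (18 + 9 + 14 − 3 + 14 + 3)/6 = 55/6
E[X] = (2/5)·43/5 + (3/5)·55/6 = 447/50 ≈ 8.94

8.94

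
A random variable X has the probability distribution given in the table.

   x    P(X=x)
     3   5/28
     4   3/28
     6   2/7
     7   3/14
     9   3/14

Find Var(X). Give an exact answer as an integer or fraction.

3267/784

E[X] = (5/28)·3 + (3/28)·4 + (2/7)·6 + (3/14)·7 + (3/14)·9 = 171/28
E[X²] = (5/28)·9 + (3/28)·16 + (2/7)·36 + (3/14)·49 + (3/14)·81 = 1161/28
Var(X) = 1161/28 − (171/28)² = 3267/784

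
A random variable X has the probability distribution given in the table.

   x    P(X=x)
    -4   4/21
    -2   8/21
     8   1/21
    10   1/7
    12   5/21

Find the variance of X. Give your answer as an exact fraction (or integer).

6808/147

E[X] = (4/21)·(-4) + (8/21)·(-2) + (1/21)·8 + (1/7)·10 + (5/21)·12 = 22/7
E[X²] = (4/21)·16 + (8/21)·4 + (1/21)·64 + (1/7)·100 + (5/21)·144 = 1180/21
Var(X) = 1180/21 − (22/7)² = 6808/147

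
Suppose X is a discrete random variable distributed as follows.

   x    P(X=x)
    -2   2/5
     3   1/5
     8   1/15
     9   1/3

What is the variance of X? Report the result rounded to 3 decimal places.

23.556

E[X] = (2/5)·(-2) + (1/5)·3 + (1/15)·8 + (1/3)·9 = 10/3
E[X²] = (2/5)·4 + (1/5)·9 + (1/15)·64 + (1/3)·81 = 104/3
Var(X) = 104/3 − (10/3)² = 212/9 ≈ 23.556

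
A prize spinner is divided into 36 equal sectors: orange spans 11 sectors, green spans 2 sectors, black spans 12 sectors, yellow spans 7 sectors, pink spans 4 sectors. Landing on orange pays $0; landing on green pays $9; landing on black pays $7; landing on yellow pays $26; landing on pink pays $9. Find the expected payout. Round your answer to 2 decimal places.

$8.89

E[payout] = (11/36)·0 + (2/36)·9 + (12/36)·7 + (7/36)·26 + (4/36)·9 = 80/9
≈ $8.89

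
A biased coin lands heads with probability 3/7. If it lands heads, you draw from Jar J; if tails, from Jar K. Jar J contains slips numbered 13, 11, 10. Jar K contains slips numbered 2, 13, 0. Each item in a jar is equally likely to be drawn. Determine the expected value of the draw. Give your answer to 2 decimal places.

E[X | Jar J] = (13 + 11 + 10)/3 = 34/3
E[X | Jar K] = (2 + 13 + 0)/3 = 5
E[X] = (3/7)·34/3 + (4/7)·5 = 54/7 ≈ 7.71

7.71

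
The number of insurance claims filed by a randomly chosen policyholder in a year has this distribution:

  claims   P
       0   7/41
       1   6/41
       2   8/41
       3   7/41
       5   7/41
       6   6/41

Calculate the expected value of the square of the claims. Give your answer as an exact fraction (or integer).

E[X²] = (7/41)·0 + (6/41)·1 + (8/41)·4 + (7/41)·9 + (7/41)·25 + (6/41)·36
     = 12

12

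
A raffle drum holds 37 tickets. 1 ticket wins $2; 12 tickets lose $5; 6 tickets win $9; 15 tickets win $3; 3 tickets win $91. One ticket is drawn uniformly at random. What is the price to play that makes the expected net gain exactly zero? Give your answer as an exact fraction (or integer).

314/37 dollars

E[payout] = (1/37)·2 + (12/37)·(-5) + (6/37)·9 + (15/37)·3 + (3/37)·91 = 314/37
Fair fee = E[payout] = 314/37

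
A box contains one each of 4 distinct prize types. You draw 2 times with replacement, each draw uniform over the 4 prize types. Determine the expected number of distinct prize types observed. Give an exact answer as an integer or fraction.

7/4

Let Xⱼ=1 if type j appears at least once. P(Xⱼ=1) = 1 − ((4−1)/4)^2 = 7/16.
E[#distinct] = 4·7/16 = 7/4.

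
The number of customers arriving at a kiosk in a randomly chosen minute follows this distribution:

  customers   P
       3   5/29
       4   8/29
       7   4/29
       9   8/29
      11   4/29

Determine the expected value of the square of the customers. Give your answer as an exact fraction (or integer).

E[X²] = (5/29)·9 + (8/29)·16 + (4/29)·49 + (8/29)·81 + (4/29)·121
     = 1501/29

1501/29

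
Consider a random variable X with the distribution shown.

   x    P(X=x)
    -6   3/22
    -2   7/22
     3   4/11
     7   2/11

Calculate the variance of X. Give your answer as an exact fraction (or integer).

E[X] = (3/22)·(-6) + (7/22)·(-2) + (4/11)·3 + (2/11)·7 = 10/11
E[X²] = (3/22)·36 + (7/22)·4 + (4/11)·9 + (2/11)·49 = 202/11
Var(X) = 202/11 − (10/11)² = 2122/121

2122/121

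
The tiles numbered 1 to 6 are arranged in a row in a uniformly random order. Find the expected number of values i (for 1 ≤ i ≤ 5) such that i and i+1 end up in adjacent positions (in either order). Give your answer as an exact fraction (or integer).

For each i ∈ {1,…,5}, let Xᵢ = 1 if i and i+1 are adjacent. P(Xᵢ=1) = 2·(6−1)!/6! = 2/6.
By linearity, E[ΣXᵢ] = (5)·(2/6) = 5/3.

5/3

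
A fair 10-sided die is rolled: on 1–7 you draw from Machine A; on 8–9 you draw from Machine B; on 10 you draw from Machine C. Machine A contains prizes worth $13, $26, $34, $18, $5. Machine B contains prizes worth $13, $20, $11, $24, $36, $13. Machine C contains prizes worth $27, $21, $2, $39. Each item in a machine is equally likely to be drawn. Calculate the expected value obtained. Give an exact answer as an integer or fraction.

3913/200 dollars

E[X | Machine A] = (13 + 26 + 34 + 18 + 5)/5 = 96/5
E[X | Machine B] = (13 + 20 + 11 + 24 + 36 + 13)/6 = 39/2
E[X | Machine C] = (27 + 21 + 2 + 39)/4 = 89/4
E[X] = (7/10)·96/5 + (1/5)·39/2 + (1/10)·89/4 = 3913/200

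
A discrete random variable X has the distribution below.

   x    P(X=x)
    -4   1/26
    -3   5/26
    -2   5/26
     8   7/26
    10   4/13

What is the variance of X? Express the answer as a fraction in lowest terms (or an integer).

23105/676

E[X] = (1/26)·(-4) + (5/26)·(-3) + (5/26)·(-2) + (7/26)·8 + (4/13)·10 = 107/26
E[X²] = (1/26)·16 + (5/26)·9 + (5/26)·4 + (7/26)·64 + (4/13)·100 = 1329/26
Var(X) = 1329/26 − (107/26)² = 23105/676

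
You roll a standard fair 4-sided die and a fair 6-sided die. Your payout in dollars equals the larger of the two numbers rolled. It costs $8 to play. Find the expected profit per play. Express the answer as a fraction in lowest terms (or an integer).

-49/12 dollars

Distribution of the larger of the two numbers rolled: 1 w.p. 1/24, 2 w.p. 1/8, 3 w.p. 5/24, 4 w.p. 7/24, 5 w.p. 1/6, 6 w.p. 1/6
E[payout] = (1/24)·1 + (1/8)·2 + (5/24)·3 + (7/24)·4 + (1/6)·5 + (1/6)·6 = 47/12
Expected profit = 47/12 − 8 = -49/12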